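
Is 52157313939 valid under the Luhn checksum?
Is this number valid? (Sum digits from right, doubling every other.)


Luhn sum = 55
55 mod 10 = 5

Invalid (Luhn sum mod 10 = 5)


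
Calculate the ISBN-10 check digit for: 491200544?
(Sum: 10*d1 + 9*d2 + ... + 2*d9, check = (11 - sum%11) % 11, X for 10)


Weighted sum: 183
183 mod 11 = 7

Check digit: 4


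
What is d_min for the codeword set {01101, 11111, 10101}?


Comparing all pairs, minimum distance: 2
Can detect 1 errors, correct 0 errors

2


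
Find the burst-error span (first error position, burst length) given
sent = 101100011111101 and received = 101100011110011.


XOR: 000000000001110

Burst at position 11, length 3


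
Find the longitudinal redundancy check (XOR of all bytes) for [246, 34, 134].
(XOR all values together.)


XOR chain: 246 ^ 34 ^ 134 = 82

82


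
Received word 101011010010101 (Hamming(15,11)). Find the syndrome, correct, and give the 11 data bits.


Syndrome = 0: no error detected

Data: 11100010101 (no errors)


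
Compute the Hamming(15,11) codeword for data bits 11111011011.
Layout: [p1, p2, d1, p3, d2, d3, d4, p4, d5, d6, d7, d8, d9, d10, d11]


Parity bits: p1=0, p2=0, p3=0, p4=1

001011111011011


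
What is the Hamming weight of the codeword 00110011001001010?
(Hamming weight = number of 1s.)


Counting 1s in 00110011001001010

7


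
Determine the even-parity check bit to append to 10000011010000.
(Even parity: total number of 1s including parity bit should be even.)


Number of 1s in data: 4
Parity bit: 0

0


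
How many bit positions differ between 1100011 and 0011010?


XOR: 1111001
Count of 1s: 5

5


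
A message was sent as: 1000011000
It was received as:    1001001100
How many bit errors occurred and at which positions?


XOR: 0001010100

3 error(s) at position(s): 3, 5, 7


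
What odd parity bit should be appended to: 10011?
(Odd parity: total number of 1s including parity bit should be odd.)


Number of 1s in data: 3
Parity bit: 0

0


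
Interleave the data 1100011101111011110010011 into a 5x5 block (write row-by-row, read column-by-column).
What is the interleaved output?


Matrix:
  11000
  11101
  11101
  11100
  10011
Read columns: 1111111110011100000101101

1111111110011100000101101


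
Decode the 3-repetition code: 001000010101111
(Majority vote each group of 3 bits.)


Groups: 001, 000, 010, 101, 111
Majority votes: 00011

00011


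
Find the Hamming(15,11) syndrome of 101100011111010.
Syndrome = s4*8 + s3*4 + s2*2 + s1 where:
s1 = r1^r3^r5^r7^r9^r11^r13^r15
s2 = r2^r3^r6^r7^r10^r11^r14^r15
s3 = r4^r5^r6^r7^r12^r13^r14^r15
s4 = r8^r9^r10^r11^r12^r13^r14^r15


s1=0, s2=0, s3=1, s4=0

Syndrome = 4 (error at position 4)


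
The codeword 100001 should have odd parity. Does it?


Number of 1s: 2

No, parity error (2 ones)


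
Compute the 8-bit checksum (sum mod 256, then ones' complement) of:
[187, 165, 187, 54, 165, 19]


Sum = 777 mod 256 = 9
Complement = 246

246


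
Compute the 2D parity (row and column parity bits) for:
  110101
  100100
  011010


Row parities: 001
Column parities: 001011

Row P: 001, Col P: 001011, Corner: 1


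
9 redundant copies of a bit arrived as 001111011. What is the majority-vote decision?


Ones: 6 out of 9
Threshold: 5

1 (6/9 voted 1)


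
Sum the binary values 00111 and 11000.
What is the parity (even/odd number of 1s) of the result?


00111 = 7
11000 = 24
Sum = 31 = 11111
1s count = 5

odd parity (5 ones in 11111)


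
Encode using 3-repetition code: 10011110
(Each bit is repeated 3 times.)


Each bit -> 3 copies

111000000111111111111000


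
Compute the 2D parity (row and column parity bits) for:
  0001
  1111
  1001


Row parities: 100
Column parities: 0111

Row P: 100, Col P: 0111, Corner: 1


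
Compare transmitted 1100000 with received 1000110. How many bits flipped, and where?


XOR: 0100110

3 error(s) at position(s): 1, 4, 5


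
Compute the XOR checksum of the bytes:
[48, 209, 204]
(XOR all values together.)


XOR chain: 48 ^ 209 ^ 204 = 45

45


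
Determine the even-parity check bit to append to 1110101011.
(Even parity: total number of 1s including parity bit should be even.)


Number of 1s in data: 7
Parity bit: 1

1


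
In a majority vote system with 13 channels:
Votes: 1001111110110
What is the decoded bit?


Ones: 9 out of 13
Threshold: 7

1 (9/13 voted 1)


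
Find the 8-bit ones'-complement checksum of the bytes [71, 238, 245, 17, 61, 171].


Sum = 803 mod 256 = 35
Complement = 220

220


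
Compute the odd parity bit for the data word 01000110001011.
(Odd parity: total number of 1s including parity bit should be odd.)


Number of 1s in data: 6
Parity bit: 1

1


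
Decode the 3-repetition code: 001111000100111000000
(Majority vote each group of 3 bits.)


Groups: 001, 111, 000, 100, 111, 000, 000
Majority votes: 0100100

0100100


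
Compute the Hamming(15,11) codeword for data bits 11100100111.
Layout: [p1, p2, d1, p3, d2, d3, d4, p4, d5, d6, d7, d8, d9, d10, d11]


Parity bits: p1=0, p2=1, p3=1, p4=0

011111000100111


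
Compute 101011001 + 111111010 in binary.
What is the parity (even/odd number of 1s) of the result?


101011001 = 345
111111010 = 506
Sum = 851 = 1101010011
1s count = 6

even parity (6 ones in 1101010011)


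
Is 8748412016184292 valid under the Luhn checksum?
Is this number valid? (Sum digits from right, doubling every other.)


Luhn sum = 82
82 mod 10 = 2

Invalid (Luhn sum mod 10 = 2)


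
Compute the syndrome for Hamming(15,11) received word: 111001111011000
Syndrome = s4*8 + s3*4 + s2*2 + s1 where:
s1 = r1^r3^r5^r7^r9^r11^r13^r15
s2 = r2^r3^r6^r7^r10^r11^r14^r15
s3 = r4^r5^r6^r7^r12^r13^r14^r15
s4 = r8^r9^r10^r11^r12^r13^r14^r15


s1=1, s2=1, s3=1, s4=0

Syndrome = 7 (error at position 7)


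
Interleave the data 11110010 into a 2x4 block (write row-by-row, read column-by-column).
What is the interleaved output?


Matrix:
  1111
  0010
Read columns: 10101110

10101110


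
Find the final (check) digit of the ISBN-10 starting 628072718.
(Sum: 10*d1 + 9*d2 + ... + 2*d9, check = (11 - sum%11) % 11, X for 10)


Weighted sum: 241
241 mod 11 = 10

Check digit: 1


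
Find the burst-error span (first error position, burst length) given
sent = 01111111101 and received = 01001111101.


XOR: 00110000000

Burst at position 2, length 2


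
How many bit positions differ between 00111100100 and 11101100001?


XOR: 11010000101
Count of 1s: 5

5


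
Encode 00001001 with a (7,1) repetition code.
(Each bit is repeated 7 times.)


Each bit -> 7 copies

00000000000000000000000000001111111000000000000001111111


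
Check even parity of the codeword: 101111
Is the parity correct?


Number of 1s: 5

No, parity error (5 ones)


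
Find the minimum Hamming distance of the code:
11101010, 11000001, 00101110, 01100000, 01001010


Comparing all pairs, minimum distance: 2
Can detect 1 errors, correct 0 errors

2


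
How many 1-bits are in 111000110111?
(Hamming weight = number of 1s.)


Counting 1s in 111000110111

8


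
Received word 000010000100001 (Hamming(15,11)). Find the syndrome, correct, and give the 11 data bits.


Syndrome = 0: no error detected

Data: 01000100001 (no errors)


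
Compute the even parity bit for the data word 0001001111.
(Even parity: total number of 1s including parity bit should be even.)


Number of 1s in data: 5
Parity bit: 1

1


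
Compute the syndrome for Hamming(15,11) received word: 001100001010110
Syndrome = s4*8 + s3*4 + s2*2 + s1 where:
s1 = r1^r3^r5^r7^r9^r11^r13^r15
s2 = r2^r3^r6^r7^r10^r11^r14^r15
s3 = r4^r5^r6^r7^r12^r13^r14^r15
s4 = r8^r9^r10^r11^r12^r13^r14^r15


s1=0, s2=1, s3=1, s4=0

Syndrome = 6 (error at position 6)


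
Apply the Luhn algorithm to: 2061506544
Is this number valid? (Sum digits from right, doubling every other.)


Luhn sum = 29
29 mod 10 = 9

Invalid (Luhn sum mod 10 = 9)


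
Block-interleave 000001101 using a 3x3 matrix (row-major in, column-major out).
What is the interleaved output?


Matrix:
  000
  001
  101
Read columns: 001000011

001000011


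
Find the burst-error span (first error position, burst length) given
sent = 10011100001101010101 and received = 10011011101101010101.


XOR: 00000111100000000000

Burst at position 5, length 4


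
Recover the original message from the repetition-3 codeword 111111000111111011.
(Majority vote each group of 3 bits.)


Groups: 111, 111, 000, 111, 111, 011
Majority votes: 110111

110111


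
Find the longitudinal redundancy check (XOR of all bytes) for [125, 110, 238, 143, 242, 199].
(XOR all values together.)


XOR chain: 125 ^ 110 ^ 238 ^ 143 ^ 242 ^ 199 = 71

71


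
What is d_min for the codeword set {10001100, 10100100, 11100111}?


Comparing all pairs, minimum distance: 2
Can detect 1 errors, correct 0 errors

2


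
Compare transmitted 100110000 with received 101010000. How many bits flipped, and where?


XOR: 001100000

2 error(s) at position(s): 2, 3


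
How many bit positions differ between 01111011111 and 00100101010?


XOR: 01011110101
Count of 1s: 7

7


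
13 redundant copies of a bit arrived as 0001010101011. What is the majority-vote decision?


Ones: 6 out of 13
Threshold: 7

0 (6/13 voted 1)


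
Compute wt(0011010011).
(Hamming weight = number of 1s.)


Counting 1s in 0011010011

5


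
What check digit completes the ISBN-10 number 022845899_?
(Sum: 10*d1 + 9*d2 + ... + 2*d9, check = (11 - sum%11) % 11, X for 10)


Weighted sum: 216
216 mod 11 = 7

Check digit: 4


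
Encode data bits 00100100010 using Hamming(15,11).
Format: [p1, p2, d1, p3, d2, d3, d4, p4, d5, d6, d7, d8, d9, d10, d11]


Parity bits: p1=0, p2=1, p3=0, p4=0

010001000100010


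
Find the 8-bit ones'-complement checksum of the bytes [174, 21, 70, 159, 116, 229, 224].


Sum = 993 mod 256 = 225
Complement = 30

30


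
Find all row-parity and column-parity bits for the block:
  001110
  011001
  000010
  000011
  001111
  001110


Row parities: 111001
Column parities: 010111

Row P: 111001, Col P: 010111, Corner: 0


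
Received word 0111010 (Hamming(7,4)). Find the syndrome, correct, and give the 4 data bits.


Syndrome = 3: error at position 3

Data: 0010 (corrected bit 3)


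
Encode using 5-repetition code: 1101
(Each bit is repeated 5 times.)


Each bit -> 5 copies

11111111110000011111


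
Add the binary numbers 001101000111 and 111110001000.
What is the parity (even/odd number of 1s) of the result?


001101000111 = 839
111110001000 = 3976
Sum = 4815 = 1001011001111
1s count = 8

even parity (8 ones in 1001011001111)


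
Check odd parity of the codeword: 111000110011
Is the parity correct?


Number of 1s: 7

Yes, parity is correct (7 ones)


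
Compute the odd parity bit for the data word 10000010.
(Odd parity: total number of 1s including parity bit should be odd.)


Number of 1s in data: 2
Parity bit: 1

1


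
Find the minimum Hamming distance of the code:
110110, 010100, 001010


Comparing all pairs, minimum distance: 2
Can detect 1 errors, correct 0 errors

2


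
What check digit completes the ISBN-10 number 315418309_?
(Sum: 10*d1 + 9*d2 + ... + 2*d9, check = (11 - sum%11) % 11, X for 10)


Weighted sum: 183
183 mod 11 = 7

Check digit: 4


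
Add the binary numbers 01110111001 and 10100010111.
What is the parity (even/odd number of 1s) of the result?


01110111001 = 953
10100010111 = 1303
Sum = 2256 = 100011010000
1s count = 4

even parity (4 ones in 100011010000)


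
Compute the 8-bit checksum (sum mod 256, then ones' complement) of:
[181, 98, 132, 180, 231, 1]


Sum = 823 mod 256 = 55
Complement = 200

200


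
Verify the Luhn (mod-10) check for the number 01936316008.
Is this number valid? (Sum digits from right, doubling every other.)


Luhn sum = 41
41 mod 10 = 1

Invalid (Luhn sum mod 10 = 1)


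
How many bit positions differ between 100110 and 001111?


XOR: 101001
Count of 1s: 3

3


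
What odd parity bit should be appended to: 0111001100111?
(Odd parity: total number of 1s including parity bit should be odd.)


Number of 1s in data: 8
Parity bit: 1

1


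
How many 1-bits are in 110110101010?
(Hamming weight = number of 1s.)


Counting 1s in 110110101010

7


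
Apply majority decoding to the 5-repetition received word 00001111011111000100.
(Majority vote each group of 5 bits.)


Groups: 00001, 11101, 11110, 00100
Majority votes: 0110

0110


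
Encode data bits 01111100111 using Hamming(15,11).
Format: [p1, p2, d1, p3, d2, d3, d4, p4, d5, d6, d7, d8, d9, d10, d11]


Parity bits: p1=1, p2=1, p3=0, p4=1

110011111100111


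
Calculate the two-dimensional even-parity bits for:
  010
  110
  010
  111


Row parities: 1011
Column parities: 001

Row P: 1011, Col P: 001, Corner: 1


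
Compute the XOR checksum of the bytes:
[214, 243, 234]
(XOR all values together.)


XOR chain: 214 ^ 243 ^ 234 = 207

207


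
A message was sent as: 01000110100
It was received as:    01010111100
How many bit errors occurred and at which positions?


XOR: 00010001000

2 error(s) at position(s): 3, 7


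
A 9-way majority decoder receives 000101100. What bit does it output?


Ones: 3 out of 9
Threshold: 5

0 (3/9 voted 1)


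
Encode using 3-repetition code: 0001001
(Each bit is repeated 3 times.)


Each bit -> 3 copies

000000000111000000111


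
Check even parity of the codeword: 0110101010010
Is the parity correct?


Number of 1s: 6

Yes, parity is correct (6 ones)


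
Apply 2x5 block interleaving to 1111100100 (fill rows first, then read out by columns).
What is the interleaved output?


Matrix:
  11111
  00100
Read columns: 1010111010

1010111010


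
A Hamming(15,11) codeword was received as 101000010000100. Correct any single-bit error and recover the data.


Syndrome = 7: error at position 7

Data: 10010000100 (corrected bit 7)


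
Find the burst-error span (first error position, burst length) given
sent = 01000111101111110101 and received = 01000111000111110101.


XOR: 00000000101000000000

Burst at position 8, length 3


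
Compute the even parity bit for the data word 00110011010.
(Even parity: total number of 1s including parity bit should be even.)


Number of 1s in data: 5
Parity bit: 1

1


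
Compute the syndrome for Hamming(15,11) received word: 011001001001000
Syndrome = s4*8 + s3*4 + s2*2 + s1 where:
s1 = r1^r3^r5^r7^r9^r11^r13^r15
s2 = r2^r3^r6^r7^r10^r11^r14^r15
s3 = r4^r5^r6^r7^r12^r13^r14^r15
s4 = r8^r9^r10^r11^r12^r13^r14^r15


s1=0, s2=1, s3=0, s4=0

Syndrome = 2 (error at position 2)


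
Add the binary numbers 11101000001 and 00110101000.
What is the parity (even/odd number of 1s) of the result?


11101000001 = 1857
00110101000 = 424
Sum = 2281 = 100011101001
1s count = 6

even parity (6 ones in 100011101001)


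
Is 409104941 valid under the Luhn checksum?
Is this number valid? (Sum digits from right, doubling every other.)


Luhn sum = 41
41 mod 10 = 1

Invalid (Luhn sum mod 10 = 1)


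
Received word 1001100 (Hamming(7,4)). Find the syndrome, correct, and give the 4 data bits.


Syndrome = 0: no error detected

Data: 0100 (no errors)


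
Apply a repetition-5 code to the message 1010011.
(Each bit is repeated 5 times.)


Each bit -> 5 copies

11111000001111100000000001111111111


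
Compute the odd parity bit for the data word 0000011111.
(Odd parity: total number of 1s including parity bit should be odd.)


Number of 1s in data: 5
Parity bit: 0

0


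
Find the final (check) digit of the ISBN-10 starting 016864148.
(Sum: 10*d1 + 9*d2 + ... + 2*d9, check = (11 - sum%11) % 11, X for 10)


Weighted sum: 201
201 mod 11 = 3

Check digit: 8


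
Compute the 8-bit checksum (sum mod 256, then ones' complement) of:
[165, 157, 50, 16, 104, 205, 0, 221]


Sum = 918 mod 256 = 150
Complement = 105

105


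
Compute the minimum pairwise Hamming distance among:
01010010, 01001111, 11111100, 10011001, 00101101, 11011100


Comparing all pairs, minimum distance: 1
Can detect 0 errors, correct 0 errors

1


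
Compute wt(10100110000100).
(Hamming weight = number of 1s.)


Counting 1s in 10100110000100

5


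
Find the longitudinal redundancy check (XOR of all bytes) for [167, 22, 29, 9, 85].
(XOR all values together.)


XOR chain: 167 ^ 22 ^ 29 ^ 9 ^ 85 = 240

240


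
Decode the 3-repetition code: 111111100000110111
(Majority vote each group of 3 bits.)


Groups: 111, 111, 100, 000, 110, 111
Majority votes: 110011

110011


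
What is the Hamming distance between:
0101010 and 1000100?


XOR: 1101110
Count of 1s: 5

5


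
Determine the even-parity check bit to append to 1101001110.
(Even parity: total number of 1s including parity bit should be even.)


Number of 1s in data: 6
Parity bit: 0

0


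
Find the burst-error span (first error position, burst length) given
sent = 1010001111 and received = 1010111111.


XOR: 0000110000

Burst at position 4, length 2


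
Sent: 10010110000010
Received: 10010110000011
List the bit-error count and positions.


XOR: 00000000000001

1 error(s) at position(s): 13


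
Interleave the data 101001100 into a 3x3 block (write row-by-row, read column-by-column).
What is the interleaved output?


Matrix:
  101
  001
  100
Read columns: 101000110

101000110


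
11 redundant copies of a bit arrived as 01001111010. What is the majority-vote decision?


Ones: 6 out of 11
Threshold: 6

1 (6/11 voted 1)


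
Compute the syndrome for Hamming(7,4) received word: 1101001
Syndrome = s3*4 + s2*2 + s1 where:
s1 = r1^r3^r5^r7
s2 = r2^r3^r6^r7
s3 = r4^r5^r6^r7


s1=0, s2=0, s3=0

Syndrome = 0 (no error)


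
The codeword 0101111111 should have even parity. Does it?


Number of 1s: 8

Yes, parity is correct (8 ones)


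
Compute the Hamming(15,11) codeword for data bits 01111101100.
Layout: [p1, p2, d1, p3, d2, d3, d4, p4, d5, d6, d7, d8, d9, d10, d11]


Parity bits: p1=0, p2=1, p3=1, p4=0

010111101101100


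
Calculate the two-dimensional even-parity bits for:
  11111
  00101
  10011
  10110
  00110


Row parities: 10110
Column parities: 11001

Row P: 10110, Col P: 11001, Corner: 1


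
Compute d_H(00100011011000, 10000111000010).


XOR: 10100100011010
Count of 1s: 6

6


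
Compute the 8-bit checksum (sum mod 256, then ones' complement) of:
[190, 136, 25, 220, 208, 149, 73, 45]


Sum = 1046 mod 256 = 22
Complement = 233

233


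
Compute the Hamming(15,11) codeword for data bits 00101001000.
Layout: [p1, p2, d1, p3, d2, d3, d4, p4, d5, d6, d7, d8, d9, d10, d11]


Parity bits: p1=1, p2=1, p3=0, p4=0

110001001001000


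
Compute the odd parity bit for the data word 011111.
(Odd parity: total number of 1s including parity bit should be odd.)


Number of 1s in data: 5
Parity bit: 0

0


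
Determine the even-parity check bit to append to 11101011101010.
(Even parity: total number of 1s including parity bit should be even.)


Number of 1s in data: 9
Parity bit: 1

1


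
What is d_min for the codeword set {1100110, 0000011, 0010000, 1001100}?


Comparing all pairs, minimum distance: 3
Can detect 2 errors, correct 1 errors

3


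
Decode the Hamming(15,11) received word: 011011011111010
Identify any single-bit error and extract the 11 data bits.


Syndrome = 0: no error detected

Data: 11101111010 (no errors)


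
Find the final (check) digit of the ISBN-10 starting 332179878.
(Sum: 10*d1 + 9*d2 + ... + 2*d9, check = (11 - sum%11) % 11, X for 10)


Weighted sum: 236
236 mod 11 = 5

Check digit: 6


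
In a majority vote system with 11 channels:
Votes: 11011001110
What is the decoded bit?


Ones: 7 out of 11
Threshold: 6

1 (7/11 voted 1)


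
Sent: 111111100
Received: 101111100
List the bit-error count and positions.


XOR: 010000000

1 error(s) at position(s): 1


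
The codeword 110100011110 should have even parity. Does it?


Number of 1s: 7

No, parity error (7 ones)


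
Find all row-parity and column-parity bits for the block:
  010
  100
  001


Row parities: 111
Column parities: 111

Row P: 111, Col P: 111, Corner: 1


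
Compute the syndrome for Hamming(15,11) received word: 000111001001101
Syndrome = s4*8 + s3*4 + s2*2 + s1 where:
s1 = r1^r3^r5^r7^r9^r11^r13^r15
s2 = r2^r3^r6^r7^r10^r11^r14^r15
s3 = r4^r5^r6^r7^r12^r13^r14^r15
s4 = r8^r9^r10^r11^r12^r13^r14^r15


s1=0, s2=0, s3=0, s4=0

Syndrome = 0 (no error)


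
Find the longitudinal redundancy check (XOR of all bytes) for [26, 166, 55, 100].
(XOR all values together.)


XOR chain: 26 ^ 166 ^ 55 ^ 100 = 239

239


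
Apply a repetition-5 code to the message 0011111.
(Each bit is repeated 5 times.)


Each bit -> 5 copies

00000000001111111111111111111111111


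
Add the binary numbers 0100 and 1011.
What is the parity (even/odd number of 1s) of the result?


0100 = 4
1011 = 11
Sum = 15 = 1111
1s count = 4

even parity (4 ones in 1111)


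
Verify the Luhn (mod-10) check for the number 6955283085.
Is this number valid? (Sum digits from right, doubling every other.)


Luhn sum = 48
48 mod 10 = 8

Invalid (Luhn sum mod 10 = 8)


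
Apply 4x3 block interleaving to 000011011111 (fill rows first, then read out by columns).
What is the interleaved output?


Matrix:
  000
  011
  011
  111
Read columns: 000101110111

000101110111


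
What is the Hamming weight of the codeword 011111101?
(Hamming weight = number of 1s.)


Counting 1s in 011111101

7


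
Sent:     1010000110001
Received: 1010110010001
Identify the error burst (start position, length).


XOR: 0000110100000

Burst at position 4, length 4


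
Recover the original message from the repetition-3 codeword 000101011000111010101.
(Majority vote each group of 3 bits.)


Groups: 000, 101, 011, 000, 111, 010, 101
Majority votes: 0110101

0110101


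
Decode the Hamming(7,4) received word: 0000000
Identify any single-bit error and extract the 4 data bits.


Syndrome = 0: no error detected

Data: 0000 (no errors)


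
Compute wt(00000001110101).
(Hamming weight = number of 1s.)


Counting 1s in 00000001110101

5


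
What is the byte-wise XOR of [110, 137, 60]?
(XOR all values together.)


XOR chain: 110 ^ 137 ^ 60 = 219

219


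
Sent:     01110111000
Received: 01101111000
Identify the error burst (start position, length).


XOR: 00011000000

Burst at position 3, length 2


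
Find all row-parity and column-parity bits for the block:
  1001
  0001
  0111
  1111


Row parities: 0110
Column parities: 0000

Row P: 0110, Col P: 0000, Corner: 0


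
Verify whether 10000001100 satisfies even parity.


Number of 1s: 3

No, parity error (3 ones)


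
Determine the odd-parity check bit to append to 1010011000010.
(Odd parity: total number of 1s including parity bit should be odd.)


Number of 1s in data: 5
Parity bit: 0

0


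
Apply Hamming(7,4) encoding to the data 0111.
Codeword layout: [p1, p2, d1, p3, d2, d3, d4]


Parity bits: p1=0, p2=0, p3=1

0001111


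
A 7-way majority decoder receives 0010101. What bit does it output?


Ones: 3 out of 7
Threshold: 4

0 (3/7 voted 1)


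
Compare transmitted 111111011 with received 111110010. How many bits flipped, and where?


XOR: 000001001

2 error(s) at position(s): 5, 8


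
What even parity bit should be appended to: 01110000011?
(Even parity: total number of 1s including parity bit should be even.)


Number of 1s in data: 5
Parity bit: 1

1


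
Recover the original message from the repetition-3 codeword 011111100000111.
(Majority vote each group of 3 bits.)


Groups: 011, 111, 100, 000, 111
Majority votes: 11001

11001


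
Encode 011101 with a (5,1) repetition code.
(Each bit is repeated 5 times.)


Each bit -> 5 copies

000001111111111111110000011111


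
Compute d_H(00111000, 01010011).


XOR: 01101011
Count of 1s: 5

5


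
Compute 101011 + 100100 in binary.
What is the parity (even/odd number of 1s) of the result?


101011 = 43
100100 = 36
Sum = 79 = 1001111
1s count = 5

odd parity (5 ones in 1001111)


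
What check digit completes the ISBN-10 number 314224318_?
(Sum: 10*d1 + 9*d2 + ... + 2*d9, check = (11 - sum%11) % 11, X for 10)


Weighted sum: 148
148 mod 11 = 5

Check digit: 6


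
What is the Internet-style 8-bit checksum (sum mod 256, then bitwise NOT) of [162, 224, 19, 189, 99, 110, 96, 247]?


Sum = 1146 mod 256 = 122
Complement = 133

133


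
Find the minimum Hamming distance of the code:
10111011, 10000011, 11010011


Comparing all pairs, minimum distance: 2
Can detect 1 errors, correct 0 errors

2


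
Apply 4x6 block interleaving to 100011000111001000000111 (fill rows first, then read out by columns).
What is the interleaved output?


Matrix:
  100011
  000111
  001000
  000111
Read columns: 100000000010010111011101

100000000010010111011101


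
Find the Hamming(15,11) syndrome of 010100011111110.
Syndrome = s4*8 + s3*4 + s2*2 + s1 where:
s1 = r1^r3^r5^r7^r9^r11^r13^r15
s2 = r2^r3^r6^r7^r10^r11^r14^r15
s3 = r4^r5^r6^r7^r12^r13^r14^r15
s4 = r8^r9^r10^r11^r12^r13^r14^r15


s1=1, s2=0, s3=0, s4=1

Syndrome = 9 (error at position 9)


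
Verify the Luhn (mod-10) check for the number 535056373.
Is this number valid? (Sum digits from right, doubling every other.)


Luhn sum = 35
35 mod 10 = 5

Invalid (Luhn sum mod 10 = 5)


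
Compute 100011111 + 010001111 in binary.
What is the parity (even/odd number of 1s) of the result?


100011111 = 287
010001111 = 143
Sum = 430 = 110101110
1s count = 6

even parity (6 ones in 110101110)


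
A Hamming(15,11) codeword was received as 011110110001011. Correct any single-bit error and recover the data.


Syndrome = 2: error at position 2

Data: 11010001011 (corrected bit 2)


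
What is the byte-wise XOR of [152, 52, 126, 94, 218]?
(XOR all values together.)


XOR chain: 152 ^ 52 ^ 126 ^ 94 ^ 218 = 86

86


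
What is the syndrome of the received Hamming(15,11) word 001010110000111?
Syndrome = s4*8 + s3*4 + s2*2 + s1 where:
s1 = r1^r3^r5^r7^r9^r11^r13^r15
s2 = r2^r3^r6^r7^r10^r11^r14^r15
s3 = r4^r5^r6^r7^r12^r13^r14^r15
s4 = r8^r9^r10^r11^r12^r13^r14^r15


s1=1, s2=0, s3=1, s4=0

Syndrome = 5 (error at position 5)


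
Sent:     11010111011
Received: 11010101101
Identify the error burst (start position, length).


XOR: 00000010110

Burst at position 6, length 4


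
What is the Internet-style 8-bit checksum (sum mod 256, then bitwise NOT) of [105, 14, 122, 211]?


Sum = 452 mod 256 = 196
Complement = 59

59


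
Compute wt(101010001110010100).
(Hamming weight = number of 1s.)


Counting 1s in 101010001110010100

8


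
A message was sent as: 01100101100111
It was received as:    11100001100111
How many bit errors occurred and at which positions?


XOR: 10000100000000

2 error(s) at position(s): 0, 5


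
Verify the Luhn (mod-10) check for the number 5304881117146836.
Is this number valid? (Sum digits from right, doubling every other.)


Luhn sum = 64
64 mod 10 = 4

Invalid (Luhn sum mod 10 = 4)


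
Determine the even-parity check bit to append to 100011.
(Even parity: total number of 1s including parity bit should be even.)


Number of 1s in data: 3
Parity bit: 1

1


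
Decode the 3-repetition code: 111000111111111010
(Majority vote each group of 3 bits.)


Groups: 111, 000, 111, 111, 111, 010
Majority votes: 101110

101110


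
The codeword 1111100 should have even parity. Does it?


Number of 1s: 5

No, parity error (5 ones)


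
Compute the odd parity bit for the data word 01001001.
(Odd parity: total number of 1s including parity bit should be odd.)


Number of 1s in data: 3
Parity bit: 0

0


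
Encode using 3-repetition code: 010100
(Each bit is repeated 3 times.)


Each bit -> 3 copies

000111000111000000


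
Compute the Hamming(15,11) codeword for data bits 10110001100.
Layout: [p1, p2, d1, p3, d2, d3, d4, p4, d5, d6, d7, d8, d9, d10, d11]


Parity bits: p1=1, p2=1, p3=0, p4=0

111001100001100


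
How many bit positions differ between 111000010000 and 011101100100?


XOR: 100101110100
Count of 1s: 6

6


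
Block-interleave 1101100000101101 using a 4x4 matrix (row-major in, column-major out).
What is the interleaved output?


Matrix:
  1101
  1000
  0010
  1101
Read columns: 1101100100101001

1101100100101001


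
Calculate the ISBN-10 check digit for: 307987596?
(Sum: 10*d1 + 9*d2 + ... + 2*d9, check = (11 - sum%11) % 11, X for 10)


Weighted sum: 291
291 mod 11 = 5

Check digit: 6


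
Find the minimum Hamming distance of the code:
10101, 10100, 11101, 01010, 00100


Comparing all pairs, minimum distance: 1
Can detect 0 errors, correct 0 errors

1


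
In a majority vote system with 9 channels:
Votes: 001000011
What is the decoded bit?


Ones: 3 out of 9
Threshold: 5

0 (3/9 voted 1)


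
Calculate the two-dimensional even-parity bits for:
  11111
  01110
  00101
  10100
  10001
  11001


Row parities: 110001
Column parities: 01000

Row P: 110001, Col P: 01000, Corner: 1


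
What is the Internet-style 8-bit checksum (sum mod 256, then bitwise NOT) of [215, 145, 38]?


Sum = 398 mod 256 = 142
Complement = 113

113


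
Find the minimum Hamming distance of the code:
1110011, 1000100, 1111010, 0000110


Comparing all pairs, minimum distance: 2
Can detect 1 errors, correct 0 errors

2


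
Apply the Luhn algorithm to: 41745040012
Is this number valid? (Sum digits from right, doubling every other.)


Luhn sum = 34
34 mod 10 = 4

Invalid (Luhn sum mod 10 = 4)


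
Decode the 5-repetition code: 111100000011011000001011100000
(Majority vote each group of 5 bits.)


Groups: 11110, 00000, 11011, 00000, 10111, 00000
Majority votes: 101010

101010


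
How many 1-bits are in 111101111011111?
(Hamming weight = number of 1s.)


Counting 1s in 111101111011111

13


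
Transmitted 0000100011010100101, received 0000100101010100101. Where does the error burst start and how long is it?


XOR: 0000000110000000000

Burst at position 7, length 2


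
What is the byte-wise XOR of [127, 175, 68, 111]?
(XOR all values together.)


XOR chain: 127 ^ 175 ^ 68 ^ 111 = 251

251


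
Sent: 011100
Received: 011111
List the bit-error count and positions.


XOR: 000011

2 error(s) at position(s): 4, 5


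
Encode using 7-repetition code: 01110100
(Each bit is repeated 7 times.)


Each bit -> 7 copies

00000001111111111111111111110000000111111100000000000000


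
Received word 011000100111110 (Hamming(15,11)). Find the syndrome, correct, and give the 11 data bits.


Syndrome = 8: error at position 8

Data: 10010111110 (corrected bit 8)


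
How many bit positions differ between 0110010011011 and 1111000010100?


XOR: 1001010001111
Count of 1s: 7

7


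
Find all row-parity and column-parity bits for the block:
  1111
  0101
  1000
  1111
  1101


Row parities: 00101
Column parities: 0000

Row P: 00101, Col P: 0000, Corner: 0


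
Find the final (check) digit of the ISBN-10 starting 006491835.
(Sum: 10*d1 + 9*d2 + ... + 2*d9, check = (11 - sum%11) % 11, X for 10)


Weighted sum: 186
186 mod 11 = 10

Check digit: 1


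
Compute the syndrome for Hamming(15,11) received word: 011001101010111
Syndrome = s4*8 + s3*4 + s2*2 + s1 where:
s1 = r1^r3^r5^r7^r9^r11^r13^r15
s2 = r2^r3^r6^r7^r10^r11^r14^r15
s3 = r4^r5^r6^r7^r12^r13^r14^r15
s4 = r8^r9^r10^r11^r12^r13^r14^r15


s1=0, s2=1, s3=1, s4=1

Syndrome = 14 (error at position 14)


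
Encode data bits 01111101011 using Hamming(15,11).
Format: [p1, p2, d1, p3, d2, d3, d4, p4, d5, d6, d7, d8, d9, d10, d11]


Parity bits: p1=0, p2=1, p3=0, p4=1

010011111101011


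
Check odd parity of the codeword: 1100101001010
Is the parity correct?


Number of 1s: 6

No, parity error (6 ones)


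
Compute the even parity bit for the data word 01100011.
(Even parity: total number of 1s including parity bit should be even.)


Number of 1s in data: 4
Parity bit: 0

0


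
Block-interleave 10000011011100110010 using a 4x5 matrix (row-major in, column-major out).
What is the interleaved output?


Matrix:
  10000
  01101
  11001
  10010
Read columns: 10110110010000010110

10110110010000010110


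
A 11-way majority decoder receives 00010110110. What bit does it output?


Ones: 5 out of 11
Threshold: 6

0 (5/11 voted 1)


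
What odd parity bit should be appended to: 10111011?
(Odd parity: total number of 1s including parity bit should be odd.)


Number of 1s in data: 6
Parity bit: 1

1


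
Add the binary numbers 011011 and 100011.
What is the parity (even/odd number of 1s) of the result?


011011 = 27
100011 = 35
Sum = 62 = 111110
1s count = 5

odd parity (5 ones in 111110)


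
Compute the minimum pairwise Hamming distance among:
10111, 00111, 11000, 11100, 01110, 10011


Comparing all pairs, minimum distance: 1
Can detect 0 errors, correct 0 errors

1


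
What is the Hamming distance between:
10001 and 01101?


XOR: 11100
Count of 1s: 3

3


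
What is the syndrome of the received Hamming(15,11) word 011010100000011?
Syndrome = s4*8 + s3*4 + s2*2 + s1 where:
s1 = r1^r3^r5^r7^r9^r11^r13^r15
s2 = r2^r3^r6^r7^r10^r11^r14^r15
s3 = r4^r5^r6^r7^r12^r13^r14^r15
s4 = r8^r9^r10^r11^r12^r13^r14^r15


s1=0, s2=1, s3=0, s4=0

Syndrome = 2 (error at position 2)


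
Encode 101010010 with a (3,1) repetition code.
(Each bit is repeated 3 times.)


Each bit -> 3 copies

111000111000111000000111000


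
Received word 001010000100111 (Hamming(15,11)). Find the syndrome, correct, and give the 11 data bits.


Syndrome = 0: no error detected

Data: 11000100111 (no errors)


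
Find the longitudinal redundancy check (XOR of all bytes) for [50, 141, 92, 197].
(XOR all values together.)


XOR chain: 50 ^ 141 ^ 92 ^ 197 = 38

38


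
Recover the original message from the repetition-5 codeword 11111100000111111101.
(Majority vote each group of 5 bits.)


Groups: 11111, 10000, 01111, 11101
Majority votes: 1011

1011


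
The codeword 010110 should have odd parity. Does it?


Number of 1s: 3

Yes, parity is correct (3 ones)


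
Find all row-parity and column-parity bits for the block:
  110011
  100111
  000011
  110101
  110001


Row parities: 00001
Column parities: 010011

Row P: 00001, Col P: 010011, Corner: 1


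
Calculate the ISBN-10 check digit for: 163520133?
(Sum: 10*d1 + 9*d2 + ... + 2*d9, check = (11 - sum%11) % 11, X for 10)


Weighted sum: 154
154 mod 11 = 0

Check digit: 0


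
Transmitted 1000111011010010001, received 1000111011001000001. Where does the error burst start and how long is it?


XOR: 0000000000011010000

Burst at position 11, length 4


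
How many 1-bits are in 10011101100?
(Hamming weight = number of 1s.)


Counting 1s in 10011101100

6


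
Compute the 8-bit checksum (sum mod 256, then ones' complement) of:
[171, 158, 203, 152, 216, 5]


Sum = 905 mod 256 = 137
Complement = 118

118


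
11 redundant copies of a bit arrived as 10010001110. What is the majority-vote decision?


Ones: 5 out of 11
Threshold: 6

0 (5/11 voted 1)


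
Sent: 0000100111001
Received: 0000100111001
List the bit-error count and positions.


XOR: 0000000000000

0 errors (received matches sent)


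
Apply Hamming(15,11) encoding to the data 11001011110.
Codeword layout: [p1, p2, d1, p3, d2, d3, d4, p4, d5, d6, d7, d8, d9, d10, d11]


Parity bits: p1=1, p2=1, p3=0, p4=1

111010011011110


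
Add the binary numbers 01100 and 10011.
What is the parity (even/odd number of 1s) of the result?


01100 = 12
10011 = 19
Sum = 31 = 11111
1s count = 5

odd parity (5 ones in 11111)


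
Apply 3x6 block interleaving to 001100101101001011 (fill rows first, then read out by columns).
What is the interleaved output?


Matrix:
  001100
  101101
  001011
Read columns: 010000111110001011

010000111110001011


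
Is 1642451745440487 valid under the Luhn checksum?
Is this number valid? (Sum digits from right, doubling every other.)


Luhn sum = 83
83 mod 10 = 3

Invalid (Luhn sum mod 10 = 3)


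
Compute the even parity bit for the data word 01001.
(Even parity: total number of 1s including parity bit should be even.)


Number of 1s in data: 2
Parity bit: 0

0


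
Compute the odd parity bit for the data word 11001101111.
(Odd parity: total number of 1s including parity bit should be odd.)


Number of 1s in data: 8
Parity bit: 1

1


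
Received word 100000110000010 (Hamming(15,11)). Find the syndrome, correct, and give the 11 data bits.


Syndrome = 0: no error detected

Data: 00010000010 (no errors)


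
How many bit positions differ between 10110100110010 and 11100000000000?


XOR: 01010100110010
Count of 1s: 6

6


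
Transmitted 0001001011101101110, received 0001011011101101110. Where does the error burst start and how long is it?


XOR: 0000010000000000000

Burst at position 5, length 1


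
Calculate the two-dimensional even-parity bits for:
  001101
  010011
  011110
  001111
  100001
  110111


Row parities: 110001
Column parities: 011001

Row P: 110001, Col P: 011001, Corner: 1


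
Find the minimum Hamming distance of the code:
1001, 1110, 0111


Comparing all pairs, minimum distance: 2
Can detect 1 errors, correct 0 errors

2


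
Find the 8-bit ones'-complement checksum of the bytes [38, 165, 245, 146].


Sum = 594 mod 256 = 82
Complement = 173

173


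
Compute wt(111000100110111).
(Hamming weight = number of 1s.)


Counting 1s in 111000100110111

9


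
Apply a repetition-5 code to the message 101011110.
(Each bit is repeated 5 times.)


Each bit -> 5 copies

111110000011111000001111111111111111111100000


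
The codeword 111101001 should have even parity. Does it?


Number of 1s: 6

Yes, parity is correct (6 ones)


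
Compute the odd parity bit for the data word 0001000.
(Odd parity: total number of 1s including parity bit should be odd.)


Number of 1s in data: 1
Parity bit: 0

0


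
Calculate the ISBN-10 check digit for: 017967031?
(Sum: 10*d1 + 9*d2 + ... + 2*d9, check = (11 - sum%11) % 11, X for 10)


Weighted sum: 210
210 mod 11 = 1

Check digit: X


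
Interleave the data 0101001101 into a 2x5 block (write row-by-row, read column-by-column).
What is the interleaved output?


Matrix:
  01010
  01101
Read columns: 0011011001

0011011001


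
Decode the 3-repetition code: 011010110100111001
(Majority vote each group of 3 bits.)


Groups: 011, 010, 110, 100, 111, 001
Majority votes: 101010

101010


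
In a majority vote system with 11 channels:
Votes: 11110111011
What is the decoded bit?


Ones: 9 out of 11
Threshold: 6

1 (9/11 voted 1)


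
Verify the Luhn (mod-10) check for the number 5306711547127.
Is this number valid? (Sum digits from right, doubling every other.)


Luhn sum = 46
46 mod 10 = 6

Invalid (Luhn sum mod 10 = 6)


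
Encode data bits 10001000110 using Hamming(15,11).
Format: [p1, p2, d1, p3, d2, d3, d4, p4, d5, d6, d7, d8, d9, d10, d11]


Parity bits: p1=1, p2=0, p3=0, p4=1

101000011000110


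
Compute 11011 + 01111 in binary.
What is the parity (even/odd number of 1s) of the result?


11011 = 27
01111 = 15
Sum = 42 = 101010
1s count = 3

odd parity (3 ones in 101010)
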